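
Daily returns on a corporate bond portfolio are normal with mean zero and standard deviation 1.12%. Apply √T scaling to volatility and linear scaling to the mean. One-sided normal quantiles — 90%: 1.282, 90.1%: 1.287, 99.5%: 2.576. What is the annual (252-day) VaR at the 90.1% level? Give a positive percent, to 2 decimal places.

σ_{252d} = 1.12% × √252 = 17.779%.
VaR = 1.287 × 17.779% = 22.882%.

22.88%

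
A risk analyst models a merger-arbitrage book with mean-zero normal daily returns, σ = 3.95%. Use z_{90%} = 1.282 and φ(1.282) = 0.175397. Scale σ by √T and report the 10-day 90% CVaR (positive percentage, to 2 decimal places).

σ_{10d} = 3.95% × √10 = 12.491%.
ES multiplier = φ(z)/(1−α) = 0.175397/0.1 = 1.754.
ES = 12.491% × 1.754 = 21.909%.

21.91%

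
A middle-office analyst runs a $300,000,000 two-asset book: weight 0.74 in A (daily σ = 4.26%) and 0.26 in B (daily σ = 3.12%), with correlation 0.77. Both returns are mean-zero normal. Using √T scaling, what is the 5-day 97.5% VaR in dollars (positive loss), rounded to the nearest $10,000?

σ_p = √(0.74²·4.26² + 0.26²·3.12² + 2·0.77·0.74·0.26·4.26·3.12) = 3.812%.
σ_{5d} = 3.812% × √5 = 8.524%.
z(97.5%) = 1.960.
VaR = 1.960 × 8.524% = 16.707%; on $300,000,000 that is $50,121,000.

$50,120,000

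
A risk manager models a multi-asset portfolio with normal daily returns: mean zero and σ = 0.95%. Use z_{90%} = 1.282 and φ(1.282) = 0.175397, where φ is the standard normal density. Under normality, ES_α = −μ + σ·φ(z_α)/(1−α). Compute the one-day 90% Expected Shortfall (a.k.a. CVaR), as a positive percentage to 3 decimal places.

1.666%

Tail multiplier: φ(z)/(1−α) = 0.175397 / 0.1 = 1.754.
ES = 0.95% × 1.754 = 1.666%.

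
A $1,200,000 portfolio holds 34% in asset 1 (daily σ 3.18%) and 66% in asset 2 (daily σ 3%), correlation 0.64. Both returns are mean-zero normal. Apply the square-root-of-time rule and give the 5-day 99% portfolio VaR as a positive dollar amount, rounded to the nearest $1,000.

σ_p = √(0.34²·3.18² + 0.66²·3² + 2·0.64·0.34·0.66·3.18·3) = 2.798%.
σ_{5d} = 2.798% × √5 = 6.257%.
z(99%) = 2.326.
VaR = 2.326 × 6.257% = 14.554%; on $1,200,000 that is $174,648.

$175,000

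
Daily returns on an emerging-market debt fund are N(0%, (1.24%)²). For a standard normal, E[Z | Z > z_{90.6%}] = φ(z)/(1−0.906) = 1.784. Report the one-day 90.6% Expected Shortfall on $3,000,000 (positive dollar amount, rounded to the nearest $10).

ES = 1.24% × 1.784 = 2.212%.
On $3,000,000: 0.02212 × $3,000,000 = $66,360.

$66,360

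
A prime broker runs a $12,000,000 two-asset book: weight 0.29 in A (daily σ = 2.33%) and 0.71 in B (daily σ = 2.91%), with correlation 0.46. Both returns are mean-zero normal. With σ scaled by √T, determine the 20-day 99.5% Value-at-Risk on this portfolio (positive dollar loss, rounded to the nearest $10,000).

σ_p = √(0.29²·2.33² + 0.71²·2.91² + 2·0.46·0.29·0.71·2.33·2.91) = 2.451%.
σ_{20d} = 2.451% × √20 = 10.961%.
z(99.5%) = 2.576.
VaR = 2.576 × 10.961% = 28.236%; on $12,000,000 that is $3,388,320.

$3,390,000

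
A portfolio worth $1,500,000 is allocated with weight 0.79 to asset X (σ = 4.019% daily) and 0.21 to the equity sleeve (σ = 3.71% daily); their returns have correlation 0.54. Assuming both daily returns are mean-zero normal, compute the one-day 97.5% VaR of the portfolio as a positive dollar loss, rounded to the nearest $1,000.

$107,000

σ_p² = 0.79²·4.019² + 0.21²·3.71² + 2·0.54·0.79·0.21·4.019·3.71 = 13.3592 (%²).
σ_p = √13.3592 = 3.655%.
At 97.5%, z = 1.960.
VaR = 1.960 × 3.655% = 7.164%; on $1,500,000 that is $107,460.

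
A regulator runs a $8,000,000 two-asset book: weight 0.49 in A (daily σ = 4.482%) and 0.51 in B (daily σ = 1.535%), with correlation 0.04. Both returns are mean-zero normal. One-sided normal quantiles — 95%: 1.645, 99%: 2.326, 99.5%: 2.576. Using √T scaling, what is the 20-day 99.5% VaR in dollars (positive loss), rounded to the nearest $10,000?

σ_p = √(0.49²·4.482² + 0.51²·1.535² + 2·0.04·0.49·0.51·4.482·1.535) = 2.361%.
σ_{20d} = 2.361% × √20 = 10.559%.
VaR = 2.576 × 10.559% = 27.200%; on $8,000,000 that is $2,176,000.

$2,180,000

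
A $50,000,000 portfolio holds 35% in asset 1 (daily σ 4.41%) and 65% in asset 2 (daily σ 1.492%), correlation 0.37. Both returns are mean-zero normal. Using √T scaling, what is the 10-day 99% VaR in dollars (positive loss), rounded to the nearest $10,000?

$7,740,000

σ_p = √(0.35²·4.41² + 0.65²·1.492² + 2·0.37·0.35·0.65·4.41·1.492) = 2.105%.
σ_{10d} = 2.105% × √10 = 6.657%.
z(99%) = 2.326.
VaR = 2.326 × 6.657% = 15.484%; on $50,000,000 that is $7,742,000.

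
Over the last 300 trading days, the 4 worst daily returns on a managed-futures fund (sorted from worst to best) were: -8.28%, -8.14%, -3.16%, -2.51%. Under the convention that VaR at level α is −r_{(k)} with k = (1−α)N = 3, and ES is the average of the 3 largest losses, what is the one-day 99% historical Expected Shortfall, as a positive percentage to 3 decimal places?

The 3 worst returns sum to -19.58%.
ES = −(-19.58%) / 3 = 6.5266…% ≈ 6.527%.

6.527%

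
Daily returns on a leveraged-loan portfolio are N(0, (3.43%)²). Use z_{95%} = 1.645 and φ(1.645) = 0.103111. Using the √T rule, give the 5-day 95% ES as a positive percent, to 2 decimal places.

15.82%

σ_{5d} = 3.43% × √5 = 7.670%.
ES multiplier = φ(z)/(1−α) = 0.103111/0.05 = 2.062.
ES = 7.670% × 2.062 = 15.816%.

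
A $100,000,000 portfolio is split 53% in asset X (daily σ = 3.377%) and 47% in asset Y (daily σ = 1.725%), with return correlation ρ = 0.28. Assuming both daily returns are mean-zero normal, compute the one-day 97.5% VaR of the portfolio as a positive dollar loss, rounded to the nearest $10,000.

$4,240,000

σ_p² = 0.53²·3.377² + 0.47²·1.725² + 2·0.28·0.53·0.47·3.377·1.725 = 4.6733 (%²).
σ_p = √4.6733 = 2.162%.
At 97.5%, z = 1.960.
VaR = 1.960 × 2.162% = 4.238%; on $100,000,000 that is $4,238,000.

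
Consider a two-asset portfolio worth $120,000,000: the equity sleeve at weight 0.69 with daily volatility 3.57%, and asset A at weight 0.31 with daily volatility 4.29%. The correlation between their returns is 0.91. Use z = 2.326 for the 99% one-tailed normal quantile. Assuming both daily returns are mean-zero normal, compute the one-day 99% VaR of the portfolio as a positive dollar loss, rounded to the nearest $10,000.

$10,370,000

σ_p² = 0.69²·3.57² + 0.31²·4.29² + 2·0.91·0.69·0.31·3.57·4.29 = 13.7987 (%²).
σ_p = √13.7987 = 3.715%.
VaR = 2.326 × 3.715% = 8.641%; on $120,000,000 that is $10,369,200.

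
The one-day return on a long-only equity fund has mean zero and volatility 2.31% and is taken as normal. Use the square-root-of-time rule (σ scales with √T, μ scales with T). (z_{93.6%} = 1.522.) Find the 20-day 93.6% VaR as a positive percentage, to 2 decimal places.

15.72%

σ_{20d} = 2.31% × √20 = 10.331%.
VaR = 1.522 × 10.331% = 15.724%.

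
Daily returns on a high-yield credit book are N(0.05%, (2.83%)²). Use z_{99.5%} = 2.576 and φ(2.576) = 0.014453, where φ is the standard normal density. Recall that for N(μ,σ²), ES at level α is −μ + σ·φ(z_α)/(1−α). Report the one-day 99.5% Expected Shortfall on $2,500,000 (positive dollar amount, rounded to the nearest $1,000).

$203,000

Tail multiplier: φ(z)/(1−α) = 0.014453 / 0.005 = 2.891.
ES = −(0.05%) + 2.83% × 2.891 = 8.132%.
On $2,500,000: 0.08132 × $2,500,000 = $203,300.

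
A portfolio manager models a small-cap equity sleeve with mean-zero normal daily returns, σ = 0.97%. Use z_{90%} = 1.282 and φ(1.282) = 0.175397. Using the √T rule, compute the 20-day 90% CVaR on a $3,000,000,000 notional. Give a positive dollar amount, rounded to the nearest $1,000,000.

σ_{20d} = 0.97% × √20 = 4.338%.
ES multiplier = φ(z)/(1−α) = 0.175397/0.1 = 1.754.
ES = 4.338% × 1.754 = 7.609%; on $3,000,000,000: $228,270,000.

$228,000,000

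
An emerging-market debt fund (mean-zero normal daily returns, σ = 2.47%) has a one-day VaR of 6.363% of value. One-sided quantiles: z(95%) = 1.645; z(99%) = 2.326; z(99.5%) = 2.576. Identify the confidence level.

Implied z = VaR/σ = 6.363 / 2.47 = 2.576.
This matches z(99.5%) = 2.576.

99.5%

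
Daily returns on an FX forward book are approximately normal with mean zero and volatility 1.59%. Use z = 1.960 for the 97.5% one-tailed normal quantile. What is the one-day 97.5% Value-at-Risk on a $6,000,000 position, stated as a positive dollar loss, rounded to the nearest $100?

VaR = z·σ = 1.960 × 1.59% = 3.116%.
On $6,000,000: 0.03116 × $6,000,000 = $186,960.

$187,000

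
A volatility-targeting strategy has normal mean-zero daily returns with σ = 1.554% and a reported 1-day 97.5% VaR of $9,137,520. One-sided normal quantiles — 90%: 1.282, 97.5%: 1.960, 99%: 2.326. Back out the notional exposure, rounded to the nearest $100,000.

VaR as a fraction of value: z·σ = 1.960 × 1.554% = 3.04584%.
Position = $9,137,520 / 0.0304584 = $300,000,000.

$300,000,000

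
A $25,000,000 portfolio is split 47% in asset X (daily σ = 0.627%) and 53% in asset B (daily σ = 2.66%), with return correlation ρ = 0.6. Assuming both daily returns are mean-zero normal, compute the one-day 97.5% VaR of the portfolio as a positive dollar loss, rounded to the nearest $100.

$786,000

σ_p² = 0.47²·0.627² + 0.53²·2.66² + 2·0.6·0.47·0.53·0.627·2.66 = 2.5729 (%²).
σ_p = √2.5729 = 1.604%.
At 97.5%, z = 1.960.
VaR = 1.960 × 1.604% = 3.144%; on $25,000,000 that is $786,000.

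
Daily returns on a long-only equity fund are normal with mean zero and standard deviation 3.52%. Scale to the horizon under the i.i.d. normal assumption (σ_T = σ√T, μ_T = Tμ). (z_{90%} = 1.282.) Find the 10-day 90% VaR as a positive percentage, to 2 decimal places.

σ_{10d} = 3.52% × √10 = 11.131%.
VaR = 1.282 × 11.131% = 14.270%.

14.27%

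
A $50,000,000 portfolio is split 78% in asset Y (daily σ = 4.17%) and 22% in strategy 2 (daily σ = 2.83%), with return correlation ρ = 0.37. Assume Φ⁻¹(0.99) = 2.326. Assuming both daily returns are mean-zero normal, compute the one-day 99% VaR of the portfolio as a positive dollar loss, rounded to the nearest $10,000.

$4,110,000

σ_p² = 0.78²·4.17² + 0.22²·2.83² + 2·0.37·0.78·0.22·4.17·2.83 = 12.4656 (%²).
σ_p = √12.4656 = 3.531%.
VaR = 2.326 × 3.531% = 8.213%; on $50,000,000 that is $4,106,500.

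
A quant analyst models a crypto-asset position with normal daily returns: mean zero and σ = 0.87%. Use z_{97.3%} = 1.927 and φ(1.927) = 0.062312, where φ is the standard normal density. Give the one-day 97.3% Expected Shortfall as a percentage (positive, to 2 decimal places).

Tail multiplier: φ(z)/(1−α) = 0.062312 / 0.027 = 2.308.
ES = 0.87% × 2.308 = 2.008%.

2.01%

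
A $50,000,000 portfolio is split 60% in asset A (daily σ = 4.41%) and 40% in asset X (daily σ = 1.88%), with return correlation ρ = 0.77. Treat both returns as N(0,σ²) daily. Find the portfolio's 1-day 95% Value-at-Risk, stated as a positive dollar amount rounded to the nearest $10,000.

σ_p² = 0.6²·4.41² + 0.4²·1.88² + 2·0.77·0.6·0.4·4.41·1.88 = 10.6311 (%²).
σ_p = √10.6311 = 3.261%.
At 95%, z = 1.645.
VaR = 1.645 × 3.261% = 5.364%; on $50,000,000 that is $2,682,000.

$2,680,000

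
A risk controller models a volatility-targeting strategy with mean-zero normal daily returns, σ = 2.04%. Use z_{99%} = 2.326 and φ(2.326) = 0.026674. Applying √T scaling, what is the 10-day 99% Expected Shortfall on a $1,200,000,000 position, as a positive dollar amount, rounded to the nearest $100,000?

σ_{10d} = 2.04% × √10 = 6.451%.
ES multiplier = φ(z)/(1−α) = 0.026674/0.01 = 2.667.
ES = 6.451% × 2.667 = 17.205%; on $1,200,000,000: $206,460,000.

$206,500,000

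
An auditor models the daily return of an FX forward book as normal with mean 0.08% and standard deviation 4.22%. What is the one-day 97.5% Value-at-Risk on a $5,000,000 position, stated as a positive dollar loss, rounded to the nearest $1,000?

At 97.5% one-sided, z = 1.960.
VaR = −μ + z·σ = −(0.08%) + 1.960 × 4.22% = 8.191%.
On $5,000,000: 0.08191 × $5,000,000 = $409,550.

$410,000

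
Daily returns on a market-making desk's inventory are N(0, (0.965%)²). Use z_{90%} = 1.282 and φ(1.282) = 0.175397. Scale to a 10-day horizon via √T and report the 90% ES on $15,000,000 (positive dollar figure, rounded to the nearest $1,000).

σ_{10d} = 0.965% × √10 = 3.052%.
ES multiplier = φ(z)/(1−α) = 0.175397/0.1 = 1.754.
ES = 3.052% × 1.754 = 5.353%; on $15,000,000: $802,950.

$803,000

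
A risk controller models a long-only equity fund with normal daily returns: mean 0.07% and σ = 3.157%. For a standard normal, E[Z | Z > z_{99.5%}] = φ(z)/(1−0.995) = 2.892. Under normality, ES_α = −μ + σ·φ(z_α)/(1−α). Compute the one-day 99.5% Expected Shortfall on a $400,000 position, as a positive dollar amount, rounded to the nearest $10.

$36,240

ES = −(0.07%) + 3.157% × 2.892 = 9.060%.
On $400,000: 0.09060 × $400,000 = $36,240.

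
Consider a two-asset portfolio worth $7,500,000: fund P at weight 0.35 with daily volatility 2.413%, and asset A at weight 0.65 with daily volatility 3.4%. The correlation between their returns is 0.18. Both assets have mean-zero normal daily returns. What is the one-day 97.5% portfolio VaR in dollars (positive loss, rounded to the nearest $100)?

$368,100

σ_p² = 0.35²·2.413² + 0.65²·3.4² + 2·0.18·0.35·0.65·2.413·3.4 = 6.2693 (%²).
σ_p = √6.2693 = 2.504%.
At 97.5%, z = 1.960.
VaR = 1.960 × 2.504% = 4.908%; on $7,500,000 that is $368,100.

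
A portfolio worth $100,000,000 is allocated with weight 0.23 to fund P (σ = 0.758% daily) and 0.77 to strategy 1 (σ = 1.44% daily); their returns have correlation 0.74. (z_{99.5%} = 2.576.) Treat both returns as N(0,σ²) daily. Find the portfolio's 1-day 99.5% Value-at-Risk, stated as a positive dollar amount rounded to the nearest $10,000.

σ_p² = 0.23²·0.758² + 0.77²·1.44² + 2·0.74·0.23·0.77·0.758·1.44 = 1.5459 (%²).
σ_p = √1.5459 = 1.243%.
VaR = 2.576 × 1.243% = 3.202%; on $100,000,000 that is $3,202,000.

$3,200,000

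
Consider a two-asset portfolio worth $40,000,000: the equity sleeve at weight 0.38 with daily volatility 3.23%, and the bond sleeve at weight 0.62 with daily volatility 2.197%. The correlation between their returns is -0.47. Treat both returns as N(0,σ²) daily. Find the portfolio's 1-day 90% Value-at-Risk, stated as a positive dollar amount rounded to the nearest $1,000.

$686,000

σ_p² = 0.38²·3.23² + 0.62²·2.197² + 2·-0.47·0.38·0.62·3.23·2.197 = 1.7904 (%²).
σ_p = √1.7904 = 1.338%.
At 90%, z = 1.282.
VaR = 1.282 × 1.338% = 1.715%; on $40,000,000 that is $686,000.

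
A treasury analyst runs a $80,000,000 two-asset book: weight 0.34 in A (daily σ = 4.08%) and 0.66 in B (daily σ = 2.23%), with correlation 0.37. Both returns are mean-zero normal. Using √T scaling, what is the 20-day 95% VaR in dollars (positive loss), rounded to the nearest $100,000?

$13,900,000

σ_p = √(0.34²·4.08² + 0.66²·2.23² + 2·0.37·0.34·0.66·4.08·2.23) = 2.367%.
σ_{20d} = 2.367% × √20 = 10.586%.
z(95%) = 1.645.
VaR = 1.645 × 10.586% = 17.414%; on $80,000,000 that is $13,931,200.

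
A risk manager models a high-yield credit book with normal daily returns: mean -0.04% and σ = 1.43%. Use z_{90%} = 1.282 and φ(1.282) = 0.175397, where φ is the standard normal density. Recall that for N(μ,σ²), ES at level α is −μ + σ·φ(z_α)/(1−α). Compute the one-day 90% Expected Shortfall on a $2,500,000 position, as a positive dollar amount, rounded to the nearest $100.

Tail multiplier: φ(z)/(1−α) = 0.175397 / 0.1 = 1.754.
ES = −(-0.04%) + 1.43% × 1.754 = 2.548%.
On $2,500,000: 0.02548 × $2,500,000 = $63,700.

$63,700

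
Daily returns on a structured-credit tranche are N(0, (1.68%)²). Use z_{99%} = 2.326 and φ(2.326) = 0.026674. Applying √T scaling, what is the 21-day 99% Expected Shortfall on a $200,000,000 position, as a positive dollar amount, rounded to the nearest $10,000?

σ_{21d} = 1.68% × √21 = 7.699%.
ES multiplier = φ(z)/(1−α) = 0.026674/0.01 = 2.667.
ES = 7.699% × 2.667 = 20.533%; on $200,000,000: $41,066,000.

$41,070,000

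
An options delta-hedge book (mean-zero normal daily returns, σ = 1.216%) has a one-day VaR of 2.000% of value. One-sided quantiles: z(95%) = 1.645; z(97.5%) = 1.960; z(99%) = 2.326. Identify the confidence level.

Implied z = VaR/σ = 2.000 / 1.216 = 1.645.
This matches z(95%) = 1.645.

95%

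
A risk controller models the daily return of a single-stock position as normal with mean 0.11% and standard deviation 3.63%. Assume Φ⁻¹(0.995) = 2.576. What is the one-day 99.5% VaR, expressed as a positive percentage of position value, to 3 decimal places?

9.241%

VaR = −μ + z·σ = −(0.11%) + 2.576 × 3.63% = 9.241%.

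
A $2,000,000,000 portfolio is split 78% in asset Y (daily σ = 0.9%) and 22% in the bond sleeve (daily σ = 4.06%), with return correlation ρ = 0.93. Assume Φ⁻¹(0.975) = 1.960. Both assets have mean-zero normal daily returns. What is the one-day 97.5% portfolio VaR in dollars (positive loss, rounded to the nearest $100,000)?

$61,400,000

σ_p² = 0.78²·0.9² + 0.22²·4.06² + 2·0.93·0.78·0.22·0.9·4.06 = 2.4569 (%²).
σ_p = √2.4569 = 1.567%.
VaR = 1.960 × 1.567% = 3.071%; on $2,000,000,000 that is $61,420,000.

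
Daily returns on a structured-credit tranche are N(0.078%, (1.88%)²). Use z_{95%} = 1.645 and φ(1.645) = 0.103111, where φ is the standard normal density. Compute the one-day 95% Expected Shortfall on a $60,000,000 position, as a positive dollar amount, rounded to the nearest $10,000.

$2,280,000

Tail multiplier: φ(z)/(1−α) = 0.103111 / 0.05 = 2.062.
ES = −(0.078%) + 1.88% × 2.062 = 3.799%.
On $60,000,000: 0.03799 × $60,000,000 = $2,279,400.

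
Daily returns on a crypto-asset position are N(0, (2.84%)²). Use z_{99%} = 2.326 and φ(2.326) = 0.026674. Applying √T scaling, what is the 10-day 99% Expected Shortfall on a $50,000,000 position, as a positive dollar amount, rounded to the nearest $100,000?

$12,000,000

σ_{10d} = 2.84% × √10 = 8.981%.
ES multiplier = φ(z)/(1−α) = 0.026674/0.01 = 2.667.
ES = 8.981% × 2.667 = 23.952%; on $50,000,000: $11,976,000.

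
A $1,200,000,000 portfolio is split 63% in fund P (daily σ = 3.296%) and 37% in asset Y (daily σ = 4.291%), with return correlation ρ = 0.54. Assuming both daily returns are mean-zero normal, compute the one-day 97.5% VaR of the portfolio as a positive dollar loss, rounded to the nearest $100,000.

$75,800,000

σ_p² = 0.63²·3.296² + 0.37²·4.291² + 2·0.54·0.63·0.37·3.296·4.291 = 10.3930 (%²).
σ_p = √10.3930 = 3.224%.
At 97.5%, z = 1.960.
VaR = 1.960 × 3.224% = 6.319%; on $1,200,000,000 that is $75,828,000.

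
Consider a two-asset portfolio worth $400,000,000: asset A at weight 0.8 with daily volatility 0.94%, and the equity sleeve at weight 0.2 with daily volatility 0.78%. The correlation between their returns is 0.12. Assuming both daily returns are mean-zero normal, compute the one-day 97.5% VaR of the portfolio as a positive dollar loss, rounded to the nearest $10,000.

$6,160,000

σ_p² = 0.8²·0.94² + 0.2²·0.78² + 2·0.12·0.8·0.2·0.94·0.78 = 0.6180 (%²).
σ_p = √0.6180 = 0.786%.
At 97.5%, z = 1.960.
VaR = 1.960 × 0.786% = 1.541%; on $400,000,000 that is $6,164,000.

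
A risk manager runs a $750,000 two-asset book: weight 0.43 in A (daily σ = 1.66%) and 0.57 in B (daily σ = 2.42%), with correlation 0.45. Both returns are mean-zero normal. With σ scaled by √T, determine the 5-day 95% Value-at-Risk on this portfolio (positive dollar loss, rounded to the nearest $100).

$50,100

σ_p = √(0.43²·1.66² + 0.57²·2.42² + 2·0.45·0.43·0.57·1.66·2.42) = 1.816%.
σ_{5d} = 1.816% × √5 = 4.061%.
z(95%) = 1.645.
VaR = 1.645 × 4.061% = 6.680%; on $750,000 that is $50,100.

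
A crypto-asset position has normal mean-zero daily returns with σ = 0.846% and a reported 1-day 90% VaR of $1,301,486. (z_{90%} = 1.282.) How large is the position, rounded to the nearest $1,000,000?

$120,000,000

VaR as a fraction of value: z·σ = 1.282 × 0.846% = 1.08457%.
Position = $1,301,486 / 0.0108457 = $119,999,963.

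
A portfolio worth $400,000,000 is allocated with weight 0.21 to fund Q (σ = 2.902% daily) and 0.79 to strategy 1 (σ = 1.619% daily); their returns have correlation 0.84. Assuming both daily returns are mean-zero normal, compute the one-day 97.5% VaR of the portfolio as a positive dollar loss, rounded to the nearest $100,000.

σ_p² = 0.21²·2.902² + 0.79²·1.619² + 2·0.84·0.21·0.79·2.902·1.619 = 3.3167 (%²).
σ_p = √3.3167 = 1.821%.
At 97.5%, z = 1.960.
VaR = 1.960 × 1.821% = 3.569%; on $400,000,000 that is $14,276,000.

$14,300,000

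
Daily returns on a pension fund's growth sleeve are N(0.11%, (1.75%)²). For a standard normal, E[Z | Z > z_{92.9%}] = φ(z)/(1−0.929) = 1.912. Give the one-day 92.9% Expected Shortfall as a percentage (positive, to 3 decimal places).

ES = −(0.11%) + 1.75% × 1.912 = 3.236%.

3.236%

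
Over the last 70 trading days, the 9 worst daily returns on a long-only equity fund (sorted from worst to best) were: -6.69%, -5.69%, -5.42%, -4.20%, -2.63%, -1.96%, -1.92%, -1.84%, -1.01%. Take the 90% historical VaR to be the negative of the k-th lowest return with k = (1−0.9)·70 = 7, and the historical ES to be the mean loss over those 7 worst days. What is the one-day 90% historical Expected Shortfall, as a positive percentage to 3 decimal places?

The 7 worst returns sum to -28.51%.
ES = −(-28.51%) / 7 = 4.0728…% ≈ 4.073%.

4.073%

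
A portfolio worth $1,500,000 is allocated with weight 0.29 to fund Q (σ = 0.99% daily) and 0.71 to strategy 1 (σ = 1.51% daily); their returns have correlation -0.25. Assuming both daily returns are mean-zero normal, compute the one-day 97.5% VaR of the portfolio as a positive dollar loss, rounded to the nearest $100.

σ_p² = 0.29²·0.99² + 0.71²·1.51² + 2·-0.25·0.29·0.71·0.99·1.51 = 1.0779 (%²).
σ_p = √1.0779 = 1.038%.
At 97.5%, z = 1.960.
VaR = 1.960 × 1.038% = 2.034%; on $1,500,000 that is $30,510.

$30,500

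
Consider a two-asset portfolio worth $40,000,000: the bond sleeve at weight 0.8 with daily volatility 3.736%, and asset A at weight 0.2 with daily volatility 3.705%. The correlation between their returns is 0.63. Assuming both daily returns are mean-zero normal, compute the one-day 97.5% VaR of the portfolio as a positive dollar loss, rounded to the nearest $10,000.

$2,750,000

σ_p² = 0.8²·3.736² + 0.2²·3.705² + 2·0.63·0.8·0.2·3.736·3.705 = 12.2725 (%²).
σ_p = √12.2725 = 3.503%.
At 97.5%, z = 1.960.
VaR = 1.960 × 3.503% = 6.866%; on $40,000,000 that is $2,746,400.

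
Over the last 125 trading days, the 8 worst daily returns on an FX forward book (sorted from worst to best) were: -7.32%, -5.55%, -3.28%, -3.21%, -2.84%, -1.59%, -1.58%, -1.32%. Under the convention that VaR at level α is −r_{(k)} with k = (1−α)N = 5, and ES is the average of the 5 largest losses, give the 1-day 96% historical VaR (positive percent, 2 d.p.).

k = 5; the 5th lowest return is -2.84%, so VaR = 2.84%.

2.84%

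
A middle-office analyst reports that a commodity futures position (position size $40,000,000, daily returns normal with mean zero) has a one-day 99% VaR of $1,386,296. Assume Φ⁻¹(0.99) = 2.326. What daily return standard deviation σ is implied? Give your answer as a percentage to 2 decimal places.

1.49%

VaR as a fraction: $1,386,296 / $40,000,000 = 3.466%.
σ = VaR / z = 3.466% / 2.326 = 1.490%.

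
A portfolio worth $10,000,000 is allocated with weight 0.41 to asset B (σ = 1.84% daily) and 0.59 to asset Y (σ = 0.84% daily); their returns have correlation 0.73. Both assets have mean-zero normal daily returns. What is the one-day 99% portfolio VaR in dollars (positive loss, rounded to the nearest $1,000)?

σ_p² = 0.41²·1.84² + 0.59²·0.84² + 2·0.73·0.41·0.59·1.84·0.84 = 1.3606 (%²).
σ_p = √1.3606 = 1.166%.
At 99%, z = 2.326.
VaR = 2.326 × 1.166% = 2.712%; on $10,000,000 that is $271,200.

$271,000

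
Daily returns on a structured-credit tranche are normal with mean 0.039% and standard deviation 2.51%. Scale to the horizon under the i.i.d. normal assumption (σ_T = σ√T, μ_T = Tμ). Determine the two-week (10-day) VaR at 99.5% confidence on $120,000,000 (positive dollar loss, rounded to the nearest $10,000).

$24,070,000

At 99.5%, z = 2.576.
σ_{10d} = 2.51% × √10 = 7.937%; μ_{10d} = 10 × 0.039% = 0.390%.
VaR = −(0.390%) + 2.576 × 7.937% = 20.056%.
On $120,000,000: 0.20056 × $120,000,000 = $24,067,200.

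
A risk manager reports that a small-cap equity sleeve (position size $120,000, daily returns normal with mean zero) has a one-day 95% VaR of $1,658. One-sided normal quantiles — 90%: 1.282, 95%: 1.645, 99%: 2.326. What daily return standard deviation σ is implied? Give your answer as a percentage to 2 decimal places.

0.84%

VaR as a fraction: $1,658 / $120,000 = 1.382%.
σ = VaR / z = 1.382% / 1.645 = 0.840%.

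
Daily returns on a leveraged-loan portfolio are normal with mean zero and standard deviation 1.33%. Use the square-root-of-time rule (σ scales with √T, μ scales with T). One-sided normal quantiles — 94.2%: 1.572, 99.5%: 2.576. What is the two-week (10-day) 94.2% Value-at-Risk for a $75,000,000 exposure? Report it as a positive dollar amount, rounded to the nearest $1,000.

σ_{10d} = 1.33% × √10 = 4.206%.
VaR = 1.572 × 4.206% = 6.612%.
On $75,000,000: 0.06612 × $75,000,000 = $4,959,000.

$4,959,000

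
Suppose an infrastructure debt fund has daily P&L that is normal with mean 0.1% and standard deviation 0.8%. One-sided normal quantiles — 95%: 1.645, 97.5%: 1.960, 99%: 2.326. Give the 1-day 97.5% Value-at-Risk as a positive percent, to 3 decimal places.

1.468%

VaR = −μ + z·σ = −(0.1%) + 1.960 × 0.8% = 1.468%.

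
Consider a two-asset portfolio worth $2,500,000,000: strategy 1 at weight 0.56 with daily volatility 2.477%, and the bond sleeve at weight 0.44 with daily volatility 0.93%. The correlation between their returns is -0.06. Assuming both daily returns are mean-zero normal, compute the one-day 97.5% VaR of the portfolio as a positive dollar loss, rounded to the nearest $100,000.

σ_p² = 0.56²·2.477² + 0.44²·0.93² + 2·-0.06·0.56·0.44·2.477·0.93 = 2.0234 (%²).
σ_p = √2.0234 = 1.422%.
At 97.5%, z = 1.960.
VaR = 1.960 × 1.422% = 2.787%; on $2,500,000,000 that is $69,675,000.

$69,700,000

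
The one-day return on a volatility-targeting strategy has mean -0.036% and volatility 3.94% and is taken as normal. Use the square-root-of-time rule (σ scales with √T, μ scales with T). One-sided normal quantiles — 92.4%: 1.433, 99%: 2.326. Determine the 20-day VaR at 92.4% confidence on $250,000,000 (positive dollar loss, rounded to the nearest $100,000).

$64,900,000

σ_{20d} = 3.94% × √20 = 17.620%; μ_{20d} = 20 × -0.036% = -0.720%.
VaR = −(-0.720%) + 1.433 × 17.620% = 25.969%.
On $250,000,000: 0.25969 × $250,000,000 = $64,922,500.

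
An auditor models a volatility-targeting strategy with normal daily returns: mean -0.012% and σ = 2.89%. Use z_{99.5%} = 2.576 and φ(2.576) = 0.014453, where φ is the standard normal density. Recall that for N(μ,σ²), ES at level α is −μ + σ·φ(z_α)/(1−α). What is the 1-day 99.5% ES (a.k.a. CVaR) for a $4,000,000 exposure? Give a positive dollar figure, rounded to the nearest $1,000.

$335,000

Tail multiplier: φ(z)/(1−α) = 0.014453 / 0.005 = 2.891.
ES = −(-0.012%) + 2.89% × 2.891 = 8.367%.
On $4,000,000: 0.08367 × $4,000,000 = $334,680.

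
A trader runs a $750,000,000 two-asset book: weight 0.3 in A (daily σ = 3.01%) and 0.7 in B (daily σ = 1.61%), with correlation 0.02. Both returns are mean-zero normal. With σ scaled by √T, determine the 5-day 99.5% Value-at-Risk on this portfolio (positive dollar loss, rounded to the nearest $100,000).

$63,000,000

σ_p = √(0.3²·3.01² + 0.7²·1.61² + 2·0.02·0.3·0.7·3.01·1.61) = 1.458%.
σ_{5d} = 1.458% × √5 = 3.260%.
z(99.5%) = 2.576.
VaR = 2.576 × 3.260% = 8.398%; on $750,000,000 that is $62,985,000.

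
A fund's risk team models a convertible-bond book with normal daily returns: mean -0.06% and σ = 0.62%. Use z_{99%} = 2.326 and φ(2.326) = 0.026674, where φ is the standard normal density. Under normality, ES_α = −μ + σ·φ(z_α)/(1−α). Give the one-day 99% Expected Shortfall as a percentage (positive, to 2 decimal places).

1.71%

Tail multiplier: φ(z)/(1−α) = 0.026674 / 0.01 = 2.667.
ES = −(-0.06%) + 0.62% × 2.667 = 1.714%.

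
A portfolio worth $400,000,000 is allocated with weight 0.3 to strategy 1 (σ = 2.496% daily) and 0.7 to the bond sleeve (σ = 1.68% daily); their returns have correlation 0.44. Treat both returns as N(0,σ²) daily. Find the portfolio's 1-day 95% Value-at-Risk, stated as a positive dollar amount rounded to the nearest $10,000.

$10,850,000

σ_p² = 0.3²·2.496² + 0.7²·1.68² + 2·0.44·0.3·0.7·2.496·1.68 = 2.7186 (%²).
σ_p = √2.7186 = 1.649%.
At 95%, z = 1.645.
VaR = 1.645 × 1.649% = 2.713%; on $400,000,000 that is $10,852,000.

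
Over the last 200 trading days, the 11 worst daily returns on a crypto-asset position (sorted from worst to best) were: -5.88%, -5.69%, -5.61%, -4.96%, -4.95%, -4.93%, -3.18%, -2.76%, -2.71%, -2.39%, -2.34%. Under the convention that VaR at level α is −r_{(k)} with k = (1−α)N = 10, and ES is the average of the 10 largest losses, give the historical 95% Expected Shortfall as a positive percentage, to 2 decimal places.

4.31%

The 10 worst returns sum to -43.06%.
ES = −(-43.06%) / 10 = 4.306% ≈ 4.31%.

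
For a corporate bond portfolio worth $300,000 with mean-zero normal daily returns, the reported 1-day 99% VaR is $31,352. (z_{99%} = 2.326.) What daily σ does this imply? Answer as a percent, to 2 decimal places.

VaR as a fraction: $31,352 / $300,000 = 10.451%.
σ = VaR / z = 10.451% / 2.326 = 4.493%.

4.49%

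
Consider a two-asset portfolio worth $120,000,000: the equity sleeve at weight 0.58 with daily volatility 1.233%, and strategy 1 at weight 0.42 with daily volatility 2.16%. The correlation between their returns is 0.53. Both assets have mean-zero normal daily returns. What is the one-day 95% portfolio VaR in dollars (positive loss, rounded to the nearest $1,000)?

$2,807,000

σ_p² = 0.58²·1.233² + 0.42²·2.16² + 2·0.53·0.58·0.42·1.233·2.16 = 2.0221 (%²).
σ_p = √2.0221 = 1.422%.
At 95%, z = 1.645.
VaR = 1.645 × 1.422% = 2.339%; on $120,000,000 that is $2,806,800.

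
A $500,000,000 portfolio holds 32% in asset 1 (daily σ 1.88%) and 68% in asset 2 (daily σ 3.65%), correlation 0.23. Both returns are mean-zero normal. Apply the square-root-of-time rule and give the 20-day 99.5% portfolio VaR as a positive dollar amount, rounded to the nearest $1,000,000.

$155,000,000

σ_p = √(0.32²·1.88² + 0.68²·3.65² + 2·0.23·0.32·0.68·1.88·3.65) = 2.685%.
σ_{20d} = 2.685% × √20 = 12.008%.
z(99.5%) = 2.576.
VaR = 2.576 × 12.008% = 30.933%; on $500,000,000 that is $154,665,000.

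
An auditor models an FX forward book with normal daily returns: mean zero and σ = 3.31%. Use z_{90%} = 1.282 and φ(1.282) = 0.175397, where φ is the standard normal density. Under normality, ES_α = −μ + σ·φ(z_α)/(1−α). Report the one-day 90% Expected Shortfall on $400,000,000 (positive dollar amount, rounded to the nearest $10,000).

Tail multiplier: φ(z)/(1−α) = 0.175397 / 0.1 = 1.754.
ES = 3.31% × 1.754 = 5.806%.
On $400,000,000: 0.05806 × $400,000,000 = $23,224,000.

$23,220,000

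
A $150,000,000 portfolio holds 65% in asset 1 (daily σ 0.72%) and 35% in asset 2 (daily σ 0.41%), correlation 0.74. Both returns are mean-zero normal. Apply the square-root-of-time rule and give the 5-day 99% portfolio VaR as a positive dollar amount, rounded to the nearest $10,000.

$4,540,000

σ_p = √(0.65²·0.72² + 0.35²·0.41² + 2·0.74·0.65·0.35·0.72·0.41) = 0.582%.
σ_{5d} = 0.582% × √5 = 1.301%.
z(99%) = 2.326.
VaR = 2.326 × 1.301% = 3.026%; on $150,000,000 that is $4,539,000.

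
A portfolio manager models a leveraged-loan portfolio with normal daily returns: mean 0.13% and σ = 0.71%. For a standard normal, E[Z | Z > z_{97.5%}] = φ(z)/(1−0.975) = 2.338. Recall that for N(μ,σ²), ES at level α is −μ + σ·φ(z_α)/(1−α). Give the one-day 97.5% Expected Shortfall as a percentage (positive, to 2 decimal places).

ES = −(0.13%) + 0.71% × 2.338 = 1.530%.

1.53%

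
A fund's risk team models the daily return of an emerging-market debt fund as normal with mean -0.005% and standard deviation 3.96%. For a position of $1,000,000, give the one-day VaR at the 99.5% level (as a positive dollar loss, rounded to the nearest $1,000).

At 99.5% one-sided, z = 2.576.
VaR = −μ + z·σ = −(-0.005%) + 2.576 × 3.96% = 10.206%.
On $1,000,000: 0.10206 × $1,000,000 = $102,060.

$102,000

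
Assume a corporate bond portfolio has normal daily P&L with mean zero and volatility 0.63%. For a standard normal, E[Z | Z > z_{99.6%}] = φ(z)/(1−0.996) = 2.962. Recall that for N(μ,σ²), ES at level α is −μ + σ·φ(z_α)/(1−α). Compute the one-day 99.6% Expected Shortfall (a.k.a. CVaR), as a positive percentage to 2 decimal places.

ES = 0.63% × 2.962 = 1.866%.

1.87%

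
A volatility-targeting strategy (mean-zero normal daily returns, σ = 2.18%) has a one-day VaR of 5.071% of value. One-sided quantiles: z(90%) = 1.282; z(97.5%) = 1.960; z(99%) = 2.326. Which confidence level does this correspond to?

Implied z = VaR/σ = 5.071 / 2.18 = 2.326.
This matches z(99%) = 2.326.

99%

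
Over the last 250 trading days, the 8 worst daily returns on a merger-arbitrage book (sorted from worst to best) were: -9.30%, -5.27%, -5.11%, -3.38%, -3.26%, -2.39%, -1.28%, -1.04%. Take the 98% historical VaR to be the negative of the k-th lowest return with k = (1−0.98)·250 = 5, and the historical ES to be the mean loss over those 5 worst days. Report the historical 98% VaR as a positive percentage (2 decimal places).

3.26%

k = 5; the 5th lowest return is -3.26%, so VaR = 3.26%.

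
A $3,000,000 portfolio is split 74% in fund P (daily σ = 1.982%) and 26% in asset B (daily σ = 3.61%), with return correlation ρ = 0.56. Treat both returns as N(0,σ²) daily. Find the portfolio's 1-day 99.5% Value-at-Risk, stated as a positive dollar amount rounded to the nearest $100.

$165,300

σ_p² = 0.74²·1.982² + 0.26²·3.61² + 2·0.56·0.74·0.26·1.982·3.61 = 4.5739 (%²).
σ_p = √4.5739 = 2.139%.
At 99.5%, z = 2.576.
VaR = 2.576 × 2.139% = 5.510%; on $3,000,000 that is $165,300.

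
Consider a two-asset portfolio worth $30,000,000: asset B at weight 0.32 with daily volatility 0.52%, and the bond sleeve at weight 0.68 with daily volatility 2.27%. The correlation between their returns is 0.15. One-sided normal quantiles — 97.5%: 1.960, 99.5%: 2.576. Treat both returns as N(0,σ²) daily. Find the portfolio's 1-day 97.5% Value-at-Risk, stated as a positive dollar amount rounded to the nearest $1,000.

$927,000

σ_p² = 0.32²·0.52² + 0.68²·2.27² + 2·0.15·0.32·0.68·0.52·2.27 = 2.4874 (%²).
σ_p = √2.4874 = 1.577%.
VaR = 1.960 × 1.577% = 3.091%; on $30,000,000 that is $927,300.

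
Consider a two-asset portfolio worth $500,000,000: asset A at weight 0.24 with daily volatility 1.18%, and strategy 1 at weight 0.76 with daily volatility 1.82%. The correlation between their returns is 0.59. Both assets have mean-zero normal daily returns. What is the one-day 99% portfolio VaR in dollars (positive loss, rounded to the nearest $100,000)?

σ_p² = 0.24²·1.18² + 0.76²·1.82² + 2·0.59·0.24·0.76·1.18·1.82 = 2.4557 (%²).
σ_p = √2.4557 = 1.567%.
At 99%, z = 2.326.
VaR = 2.326 × 1.567% = 3.645%; on $500,000,000 that is $18,225,000.

$18,200,000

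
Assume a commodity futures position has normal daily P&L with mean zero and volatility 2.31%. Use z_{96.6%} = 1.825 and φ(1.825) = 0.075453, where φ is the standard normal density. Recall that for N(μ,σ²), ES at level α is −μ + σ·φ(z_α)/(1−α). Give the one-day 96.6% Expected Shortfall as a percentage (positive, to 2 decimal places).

5.13%

Tail multiplier: φ(z)/(1−α) = 0.075453 / 0.034 = 2.219.
ES = 2.31% × 2.219 = 5.126%.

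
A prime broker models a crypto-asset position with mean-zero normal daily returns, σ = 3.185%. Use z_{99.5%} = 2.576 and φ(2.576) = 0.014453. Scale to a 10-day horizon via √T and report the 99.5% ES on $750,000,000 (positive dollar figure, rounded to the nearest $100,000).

σ_{10d} = 3.185% × √10 = 10.072%.
ES multiplier = φ(z)/(1−α) = 0.014453/0.005 = 2.891.
ES = 10.072% × 2.891 = 29.118%; on $750,000,000: $218,385,000.

$218,400,000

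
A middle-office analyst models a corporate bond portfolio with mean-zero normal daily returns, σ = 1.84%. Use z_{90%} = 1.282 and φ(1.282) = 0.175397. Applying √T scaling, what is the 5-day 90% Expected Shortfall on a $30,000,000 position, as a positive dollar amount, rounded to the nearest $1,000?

σ_{5d} = 1.84% × √5 = 4.114%.
ES multiplier = φ(z)/(1−α) = 0.175397/0.1 = 1.754.
ES = 4.114% × 1.754 = 7.216%; on $30,000,000: $2,164,800.

$2,165,000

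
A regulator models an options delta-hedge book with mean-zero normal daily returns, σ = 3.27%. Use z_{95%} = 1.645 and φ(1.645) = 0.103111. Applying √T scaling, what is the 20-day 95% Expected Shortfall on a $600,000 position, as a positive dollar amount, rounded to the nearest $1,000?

σ_{20d} = 3.27% × √20 = 14.624%.
ES multiplier = φ(z)/(1−α) = 0.103111/0.05 = 2.062.
ES = 14.624% × 2.062 = 30.155%; on $600,000: $180,930.

$181,000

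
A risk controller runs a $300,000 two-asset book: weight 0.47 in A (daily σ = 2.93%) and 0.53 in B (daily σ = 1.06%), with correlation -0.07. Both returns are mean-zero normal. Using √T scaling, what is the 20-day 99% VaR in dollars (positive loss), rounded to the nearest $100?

$45,300

σ_p = √(0.47²·2.93² + 0.53²·1.06² + 2·-0.07·0.47·0.53·2.93·1.06) = 1.450%.
σ_{20d} = 1.450% × √20 = 6.485%.
z(99%) = 2.326.
VaR = 2.326 × 6.485% = 15.084%; on $300,000 that is $45,252.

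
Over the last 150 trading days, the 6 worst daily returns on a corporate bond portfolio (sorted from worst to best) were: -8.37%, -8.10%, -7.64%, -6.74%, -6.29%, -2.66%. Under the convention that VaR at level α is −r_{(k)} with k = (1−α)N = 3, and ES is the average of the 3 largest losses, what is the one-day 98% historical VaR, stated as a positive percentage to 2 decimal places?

7.64%

k = 3; the 3rd lowest return is -7.64%, so VaR = 7.64%.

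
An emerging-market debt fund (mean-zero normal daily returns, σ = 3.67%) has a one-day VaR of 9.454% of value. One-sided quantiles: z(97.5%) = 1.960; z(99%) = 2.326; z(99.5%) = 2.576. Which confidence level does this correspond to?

99.5%

Implied z = VaR/σ = 9.454 / 3.67 = 2.576.
This matches z(99.5%) = 2.576.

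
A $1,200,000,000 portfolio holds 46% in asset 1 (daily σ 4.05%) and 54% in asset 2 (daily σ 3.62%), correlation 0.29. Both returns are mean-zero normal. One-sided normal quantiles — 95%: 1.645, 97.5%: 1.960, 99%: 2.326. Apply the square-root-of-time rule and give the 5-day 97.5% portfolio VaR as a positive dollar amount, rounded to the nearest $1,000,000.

$161,000,000

σ_p = √(0.46²·4.05² + 0.54²·3.62² + 2·0.29·0.46·0.54·4.05·3.62) = 3.067%.
σ_{5d} = 3.067% × √5 = 6.858%.
VaR = 1.960 × 6.858% = 13.442%; on $1,200,000,000 that is $161,304,000.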